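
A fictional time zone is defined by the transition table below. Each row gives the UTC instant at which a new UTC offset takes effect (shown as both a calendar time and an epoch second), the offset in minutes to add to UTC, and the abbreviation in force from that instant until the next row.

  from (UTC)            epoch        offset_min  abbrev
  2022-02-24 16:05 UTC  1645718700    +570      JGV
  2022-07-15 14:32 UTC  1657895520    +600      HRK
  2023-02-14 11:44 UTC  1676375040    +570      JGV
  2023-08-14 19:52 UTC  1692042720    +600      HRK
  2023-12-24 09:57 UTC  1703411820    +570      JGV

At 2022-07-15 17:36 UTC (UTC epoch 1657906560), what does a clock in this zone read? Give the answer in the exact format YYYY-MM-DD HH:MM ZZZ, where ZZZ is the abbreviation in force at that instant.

2022-07-16 03:36 HRK

Query: 2022-07-15 17:36 UTC
Rule 2/5 (HRK, +10:00): 2022-07-15 14:32 UTC ≤ query < 2023-02-14 11:44 UTC
17·60 + 36 + 600 = 1656 min
1656 = 1·1440 + 216; 216 = 3·60 + 36 → 03:36, 2022-07-15 + 1 day = 2022-07-16
→ 2022-07-16 03:36 HRK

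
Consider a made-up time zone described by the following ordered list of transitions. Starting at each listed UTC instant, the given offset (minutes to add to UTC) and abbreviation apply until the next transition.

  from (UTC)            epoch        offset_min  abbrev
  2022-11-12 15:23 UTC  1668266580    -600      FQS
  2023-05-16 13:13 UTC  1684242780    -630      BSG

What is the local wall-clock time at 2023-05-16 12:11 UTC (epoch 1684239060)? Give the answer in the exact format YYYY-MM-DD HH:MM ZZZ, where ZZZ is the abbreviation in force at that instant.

2023-05-16 02:11 FQS

Query: 2023-05-16 12:11 UTC
Rule 1/2 (FQS, -10:00): 2022-11-12 15:23 UTC ≤ query < 2023-05-16 13:13 UTC
12·60 + 11 - 600 = 131 min
131 = 0·1440 + 131; 131 = 2·60 + 11 → 02:11, same day
→ 2023-05-16 02:11 FQS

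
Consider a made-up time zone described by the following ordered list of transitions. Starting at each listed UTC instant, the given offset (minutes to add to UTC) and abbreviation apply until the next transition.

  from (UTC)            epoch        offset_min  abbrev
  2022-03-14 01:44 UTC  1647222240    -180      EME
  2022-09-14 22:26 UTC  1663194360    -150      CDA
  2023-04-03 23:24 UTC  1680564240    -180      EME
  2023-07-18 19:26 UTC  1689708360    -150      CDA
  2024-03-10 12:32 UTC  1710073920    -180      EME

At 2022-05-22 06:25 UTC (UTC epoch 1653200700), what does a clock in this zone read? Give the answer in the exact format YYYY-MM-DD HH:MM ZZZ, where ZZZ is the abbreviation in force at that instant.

2022-05-22 03:25 EME

Query: 2022-05-22 06:25 UTC
Rule 1/5 (EME, -03:00): 2022-03-14 01:44 UTC ≤ query < 2022-09-14 22:26 UTC
6·60 + 25 - 180 = 205 min
205 = 0·1440 + 205; 205 = 3·60 + 25 → 03:25, same day
→ 2022-05-22 03:25 EME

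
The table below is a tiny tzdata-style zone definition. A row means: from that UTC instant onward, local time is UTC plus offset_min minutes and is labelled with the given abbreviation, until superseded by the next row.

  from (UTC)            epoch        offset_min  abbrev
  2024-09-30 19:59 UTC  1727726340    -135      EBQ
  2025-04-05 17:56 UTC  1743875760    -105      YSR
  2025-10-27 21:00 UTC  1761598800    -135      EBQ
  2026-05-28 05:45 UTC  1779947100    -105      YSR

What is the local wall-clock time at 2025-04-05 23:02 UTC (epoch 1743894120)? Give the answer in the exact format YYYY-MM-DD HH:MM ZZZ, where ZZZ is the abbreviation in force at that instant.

Query: 2025-04-05 23:02 UTC
Rule 2/4 (YSR, -01:45): 2025-04-05 17:56 UTC ≤ query < 2025-10-27 21:00 UTC
23·60 + 2 - 105 = 1277 min
1277 = 0·1440 + 1277; 1277 = 21·60 + 17 → 21:17, same day
→ 2025-04-05 21:17 YSR

2025-04-05 21:17 YSR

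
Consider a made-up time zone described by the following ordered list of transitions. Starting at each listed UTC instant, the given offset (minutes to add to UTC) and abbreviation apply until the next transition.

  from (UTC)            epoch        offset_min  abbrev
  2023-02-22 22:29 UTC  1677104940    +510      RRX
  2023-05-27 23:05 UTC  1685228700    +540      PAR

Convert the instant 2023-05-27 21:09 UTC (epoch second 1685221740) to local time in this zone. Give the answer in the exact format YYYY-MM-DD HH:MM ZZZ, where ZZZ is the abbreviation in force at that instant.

Query: 2023-05-27 21:09 UTC
Rule 1/2 (RRX, +08:30): 2023-02-22 22:29 UTC ≤ query < 2023-05-27 23:05 UTC
21·60 + 9 + 510 = 1779 min
1779 = 1·1440 + 339; 339 = 5·60 + 39 → 05:39, 2023-05-27 + 1 day = 2023-05-28
→ 2023-05-28 05:39 RRX

2023-05-28 05:39 RRX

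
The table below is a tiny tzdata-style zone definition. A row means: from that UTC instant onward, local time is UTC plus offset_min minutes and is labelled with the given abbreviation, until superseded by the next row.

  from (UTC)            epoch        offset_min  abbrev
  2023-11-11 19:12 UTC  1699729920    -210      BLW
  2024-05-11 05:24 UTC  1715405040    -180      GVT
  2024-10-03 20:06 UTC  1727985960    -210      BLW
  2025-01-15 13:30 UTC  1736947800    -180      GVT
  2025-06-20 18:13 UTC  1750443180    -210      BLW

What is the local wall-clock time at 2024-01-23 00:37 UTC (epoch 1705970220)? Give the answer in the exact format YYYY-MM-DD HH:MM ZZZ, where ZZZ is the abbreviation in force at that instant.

2024-01-22 21:07 BLW

Query: 2024-01-23 00:37 UTC
Rule 1/5 (BLW, -03:30): 2023-11-11 19:12 UTC ≤ query < 2024-05-11 05:24 UTC
0·60 + 37 - 210 = -173 min
-173 = -1·1440 + 1267; 1267 = 21·60 + 7 → 21:07, 2024-01-23 - 1 day = 2024-01-22
→ 2024-01-22 21:07 BLW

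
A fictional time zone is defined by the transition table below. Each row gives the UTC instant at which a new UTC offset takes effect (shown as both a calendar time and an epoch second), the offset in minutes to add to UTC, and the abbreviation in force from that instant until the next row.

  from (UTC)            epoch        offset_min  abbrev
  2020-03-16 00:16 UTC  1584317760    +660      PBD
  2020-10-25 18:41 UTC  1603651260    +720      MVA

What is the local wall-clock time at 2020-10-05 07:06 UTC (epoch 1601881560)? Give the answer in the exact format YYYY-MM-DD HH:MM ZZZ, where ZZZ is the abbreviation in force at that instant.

2020-10-05 18:06 PBD

Query: 2020-10-05 07:06 UTC
Rule 1/2 (PBD, +11:00): 2020-03-16 00:16 UTC ≤ query < 2020-10-25 18:41 UTC
7·60 + 6 + 660 = 1086 min
1086 = 0·1440 + 1086; 1086 = 18·60 + 6 → 18:06, same day
→ 2020-10-05 18:06 PBD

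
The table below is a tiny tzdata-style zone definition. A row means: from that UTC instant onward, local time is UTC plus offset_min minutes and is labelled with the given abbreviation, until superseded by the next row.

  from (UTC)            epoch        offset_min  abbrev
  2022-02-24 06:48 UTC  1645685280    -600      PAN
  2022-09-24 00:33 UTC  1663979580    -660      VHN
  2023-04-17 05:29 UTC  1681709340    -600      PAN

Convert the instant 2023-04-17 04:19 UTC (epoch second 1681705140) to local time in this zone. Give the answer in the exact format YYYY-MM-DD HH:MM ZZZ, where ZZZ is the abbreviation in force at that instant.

2023-04-16 17:19 VHN

Query: 2023-04-17 04:19 UTC
Rule 2/3 (VHN, -11:00): 2022-09-24 00:33 UTC ≤ query < 2023-04-17 05:29 UTC
4·60 + 19 - 660 = -401 min
-401 = -1·1440 + 1039; 1039 = 17·60 + 19 → 17:19, 2023-04-17 - 1 day = 2023-04-16
→ 2023-04-16 17:19 VHN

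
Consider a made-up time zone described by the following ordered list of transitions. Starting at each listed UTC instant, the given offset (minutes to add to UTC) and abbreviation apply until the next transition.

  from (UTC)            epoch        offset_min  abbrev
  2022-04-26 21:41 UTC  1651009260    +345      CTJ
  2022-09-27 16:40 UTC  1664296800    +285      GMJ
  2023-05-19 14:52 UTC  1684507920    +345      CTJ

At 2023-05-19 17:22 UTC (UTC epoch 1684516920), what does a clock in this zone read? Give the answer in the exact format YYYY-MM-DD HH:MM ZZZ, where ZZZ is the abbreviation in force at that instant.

2023-05-19 23:07 CTJ

Query: 2023-05-19 17:22 UTC
Rule 3/3 (CTJ, +05:45): 2023-05-19 14:52 UTC ≤ query < +∞
17·60 + 22 + 345 = 1387 min
1387 = 0·1440 + 1387; 1387 = 23·60 + 7 → 23:07, same day
→ 2023-05-19 23:07 CTJ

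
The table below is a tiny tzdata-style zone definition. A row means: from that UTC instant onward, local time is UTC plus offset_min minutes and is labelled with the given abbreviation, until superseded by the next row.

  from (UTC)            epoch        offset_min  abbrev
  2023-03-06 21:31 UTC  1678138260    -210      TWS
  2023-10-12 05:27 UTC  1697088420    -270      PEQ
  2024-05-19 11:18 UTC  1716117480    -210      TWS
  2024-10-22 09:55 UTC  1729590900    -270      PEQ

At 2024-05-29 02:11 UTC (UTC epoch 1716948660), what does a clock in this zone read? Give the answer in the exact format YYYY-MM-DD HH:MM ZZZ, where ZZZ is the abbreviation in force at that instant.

2024-05-28 22:41 TWS

Query: 2024-05-29 02:11 UTC
Rule 3/4 (TWS, -03:30): 2024-05-19 11:18 UTC ≤ query < 2024-10-22 09:55 UTC
2·60 + 11 - 210 = -79 min
-79 = -1·1440 + 1361; 1361 = 22·60 + 41 → 22:41, 2024-05-29 - 1 day = 2024-05-28
→ 2024-05-28 22:41 TWS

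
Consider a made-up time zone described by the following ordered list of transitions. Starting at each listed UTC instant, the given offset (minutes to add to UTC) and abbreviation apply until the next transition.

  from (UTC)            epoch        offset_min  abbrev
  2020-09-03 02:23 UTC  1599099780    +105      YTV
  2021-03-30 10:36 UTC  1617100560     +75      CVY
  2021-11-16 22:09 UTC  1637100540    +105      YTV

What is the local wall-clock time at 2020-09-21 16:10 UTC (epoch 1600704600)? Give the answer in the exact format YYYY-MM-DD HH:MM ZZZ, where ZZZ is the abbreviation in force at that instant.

2020-09-21 17:55 YTV

Query: 2020-09-21 16:10 UTC
Rule 1/3 (YTV, +01:45): 2020-09-03 02:23 UTC ≤ query < 2021-03-30 10:36 UTC
16·60 + 10 + 105 = 1075 min
1075 = 0·1440 + 1075; 1075 = 17·60 + 55 → 17:55, same day
→ 2020-09-21 17:55 YTV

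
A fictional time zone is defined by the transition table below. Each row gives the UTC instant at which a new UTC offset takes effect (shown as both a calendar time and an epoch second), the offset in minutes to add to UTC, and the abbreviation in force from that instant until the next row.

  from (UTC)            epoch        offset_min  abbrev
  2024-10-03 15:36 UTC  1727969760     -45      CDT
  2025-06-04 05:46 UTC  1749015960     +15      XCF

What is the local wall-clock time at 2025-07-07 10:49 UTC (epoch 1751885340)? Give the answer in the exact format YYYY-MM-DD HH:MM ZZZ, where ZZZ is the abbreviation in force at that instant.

Query: 2025-07-07 10:49 UTC
Rule 2/2 (XCF, +00:15): 2025-06-04 05:46 UTC ≤ query < +∞
10·60 + 49 + 15 = 664 min
664 = 0·1440 + 664; 664 = 11·60 + 4 → 11:04, same day
→ 2025-07-07 11:04 XCF

2025-07-07 11:04 XCF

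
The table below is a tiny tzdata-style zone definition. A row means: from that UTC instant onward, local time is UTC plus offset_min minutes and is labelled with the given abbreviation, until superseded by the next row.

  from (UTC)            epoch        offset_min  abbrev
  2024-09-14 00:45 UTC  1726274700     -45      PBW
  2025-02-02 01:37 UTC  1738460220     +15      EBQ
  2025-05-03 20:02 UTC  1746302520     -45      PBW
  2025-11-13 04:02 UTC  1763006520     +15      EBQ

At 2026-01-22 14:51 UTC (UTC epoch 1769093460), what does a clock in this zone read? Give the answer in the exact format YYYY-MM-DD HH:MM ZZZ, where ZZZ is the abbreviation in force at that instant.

2026-01-22 15:06 EBQ

Query: 2026-01-22 14:51 UTC
Rule 4/4 (EBQ, +00:15): 2025-11-13 04:02 UTC ≤ query < +∞
14·60 + 51 + 15 = 906 min
906 = 0·1440 + 906; 906 = 15·60 + 6 → 15:06, same day
→ 2026-01-22 15:06 EBQ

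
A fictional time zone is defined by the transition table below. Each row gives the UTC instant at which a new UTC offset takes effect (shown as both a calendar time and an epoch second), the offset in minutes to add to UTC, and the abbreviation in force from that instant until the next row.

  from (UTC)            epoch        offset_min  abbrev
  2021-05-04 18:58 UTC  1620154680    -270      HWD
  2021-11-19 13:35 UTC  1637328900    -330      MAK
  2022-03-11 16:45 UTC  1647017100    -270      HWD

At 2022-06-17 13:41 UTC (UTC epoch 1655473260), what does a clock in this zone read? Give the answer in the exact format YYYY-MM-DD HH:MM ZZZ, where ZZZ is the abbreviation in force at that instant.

Query: 2022-06-17 13:41 UTC
Rule 3/3 (HWD, -04:30): 2022-03-11 16:45 UTC ≤ query < +∞
13·60 + 41 - 270 = 551 min
551 = 0·1440 + 551; 551 = 9·60 + 11 → 09:11, same day
→ 2022-06-17 09:11 HWD

2022-06-17 09:11 HWD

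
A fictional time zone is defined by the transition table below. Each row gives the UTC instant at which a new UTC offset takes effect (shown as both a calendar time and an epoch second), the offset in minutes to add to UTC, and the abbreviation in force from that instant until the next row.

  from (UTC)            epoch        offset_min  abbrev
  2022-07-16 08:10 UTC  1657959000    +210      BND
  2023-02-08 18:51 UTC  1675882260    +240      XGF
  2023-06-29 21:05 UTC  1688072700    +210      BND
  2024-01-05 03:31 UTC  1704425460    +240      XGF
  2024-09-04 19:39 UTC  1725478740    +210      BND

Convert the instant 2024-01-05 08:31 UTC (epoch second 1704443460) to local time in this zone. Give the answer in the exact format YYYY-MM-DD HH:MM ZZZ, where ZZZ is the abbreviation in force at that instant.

Query: 2024-01-05 08:31 UTC
Rule 4/5 (XGF, +04:00): 2024-01-05 03:31 UTC ≤ query < 2024-09-04 19:39 UTC
8·60 + 31 + 240 = 751 min
751 = 0·1440 + 751; 751 = 12·60 + 31 → 12:31, same day
→ 2024-01-05 12:31 XGF

2024-01-05 12:31 XGF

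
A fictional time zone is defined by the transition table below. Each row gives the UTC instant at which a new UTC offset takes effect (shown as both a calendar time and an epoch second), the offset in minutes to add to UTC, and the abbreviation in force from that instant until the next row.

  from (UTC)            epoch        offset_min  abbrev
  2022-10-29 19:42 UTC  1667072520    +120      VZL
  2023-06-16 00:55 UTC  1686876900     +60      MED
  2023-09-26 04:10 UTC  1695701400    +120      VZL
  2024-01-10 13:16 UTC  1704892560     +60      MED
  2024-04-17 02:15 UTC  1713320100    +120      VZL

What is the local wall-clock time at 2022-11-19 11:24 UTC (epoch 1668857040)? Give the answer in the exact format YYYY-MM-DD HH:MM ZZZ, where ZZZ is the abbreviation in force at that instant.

2022-11-19 13:24 VZL

Query: 2022-11-19 11:24 UTC
Rule 1/5 (VZL, +02:00): 2022-10-29 19:42 UTC ≤ query < 2023-06-16 00:55 UTC
11·60 + 24 + 120 = 804 min
804 = 0·1440 + 804; 804 = 13·60 + 24 → 13:24, same day
→ 2022-11-19 13:24 VZL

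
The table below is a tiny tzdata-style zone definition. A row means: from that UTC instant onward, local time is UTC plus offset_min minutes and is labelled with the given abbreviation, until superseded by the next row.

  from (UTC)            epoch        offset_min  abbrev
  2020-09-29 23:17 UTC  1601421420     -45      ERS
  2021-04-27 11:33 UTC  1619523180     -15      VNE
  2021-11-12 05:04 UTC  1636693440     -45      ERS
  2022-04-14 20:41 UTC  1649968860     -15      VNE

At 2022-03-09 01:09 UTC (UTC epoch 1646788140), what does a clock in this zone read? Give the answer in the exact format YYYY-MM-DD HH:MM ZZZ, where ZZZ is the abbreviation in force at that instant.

Query: 2022-03-09 01:09 UTC
Rule 3/4 (ERS, -00:45): 2021-11-12 05:04 UTC ≤ query < 2022-04-14 20:41 UTC
1·60 + 9 - 45 = 24 min
24 = 0·1440 + 24; 24 = 0·60 + 24 → 00:24, same day
→ 2022-03-09 00:24 ERS

2022-03-09 00:24 ERS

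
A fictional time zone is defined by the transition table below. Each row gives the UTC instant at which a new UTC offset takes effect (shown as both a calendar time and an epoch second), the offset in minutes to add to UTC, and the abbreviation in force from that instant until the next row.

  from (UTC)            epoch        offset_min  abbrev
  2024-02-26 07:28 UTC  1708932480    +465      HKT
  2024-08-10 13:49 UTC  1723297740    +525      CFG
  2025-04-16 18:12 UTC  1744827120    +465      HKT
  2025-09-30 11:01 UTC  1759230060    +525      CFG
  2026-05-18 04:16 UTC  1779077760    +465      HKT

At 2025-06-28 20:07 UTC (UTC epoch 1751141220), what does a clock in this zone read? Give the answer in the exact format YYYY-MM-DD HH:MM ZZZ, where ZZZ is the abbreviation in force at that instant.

2025-06-29 03:52 HKT

Query: 2025-06-28 20:07 UTC
Rule 3/5 (HKT, +07:45): 2025-04-16 18:12 UTC ≤ query < 2025-09-30 11:01 UTC
20·60 + 7 + 465 = 1672 min
1672 = 1·1440 + 232; 232 = 3·60 + 52 → 03:52, 2025-06-28 + 1 day = 2025-06-29
→ 2025-06-29 03:52 HKT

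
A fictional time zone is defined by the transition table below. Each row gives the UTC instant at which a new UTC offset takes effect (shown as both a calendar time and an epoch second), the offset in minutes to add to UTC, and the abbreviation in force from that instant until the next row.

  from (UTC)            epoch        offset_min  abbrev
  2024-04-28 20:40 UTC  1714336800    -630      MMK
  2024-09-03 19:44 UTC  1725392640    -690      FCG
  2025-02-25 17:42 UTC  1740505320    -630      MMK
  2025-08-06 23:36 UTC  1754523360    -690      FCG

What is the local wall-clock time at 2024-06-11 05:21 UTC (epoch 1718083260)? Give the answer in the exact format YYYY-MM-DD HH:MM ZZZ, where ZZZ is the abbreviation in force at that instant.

Query: 2024-06-11 05:21 UTC
Rule 1/4 (MMK, -10:30): 2024-04-28 20:40 UTC ≤ query < 2024-09-03 19:44 UTC
5·60 + 21 - 630 = -309 min
-309 = -1·1440 + 1131; 1131 = 18·60 + 51 → 18:51, 2024-06-11 - 1 day = 2024-06-10
→ 2024-06-10 18:51 MMK

2024-06-10 18:51 MMK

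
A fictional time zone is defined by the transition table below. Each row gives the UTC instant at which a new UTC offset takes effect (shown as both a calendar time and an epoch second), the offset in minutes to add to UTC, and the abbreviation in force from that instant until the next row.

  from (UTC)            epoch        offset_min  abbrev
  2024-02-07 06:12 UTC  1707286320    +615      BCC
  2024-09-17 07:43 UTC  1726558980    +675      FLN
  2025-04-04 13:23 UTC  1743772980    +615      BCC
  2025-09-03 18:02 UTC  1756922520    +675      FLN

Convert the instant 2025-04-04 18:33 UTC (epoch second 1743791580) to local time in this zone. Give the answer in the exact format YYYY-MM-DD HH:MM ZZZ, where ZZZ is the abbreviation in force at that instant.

2025-04-05 04:48 BCC

Query: 2025-04-04 18:33 UTC
Rule 3/4 (BCC, +10:15): 2025-04-04 13:23 UTC ≤ query < 2025-09-03 18:02 UTC
18·60 + 33 + 615 = 1728 min
1728 = 1·1440 + 288; 288 = 4·60 + 48 → 04:48, 2025-04-04 + 1 day = 2025-04-05
→ 2025-04-05 04:48 BCC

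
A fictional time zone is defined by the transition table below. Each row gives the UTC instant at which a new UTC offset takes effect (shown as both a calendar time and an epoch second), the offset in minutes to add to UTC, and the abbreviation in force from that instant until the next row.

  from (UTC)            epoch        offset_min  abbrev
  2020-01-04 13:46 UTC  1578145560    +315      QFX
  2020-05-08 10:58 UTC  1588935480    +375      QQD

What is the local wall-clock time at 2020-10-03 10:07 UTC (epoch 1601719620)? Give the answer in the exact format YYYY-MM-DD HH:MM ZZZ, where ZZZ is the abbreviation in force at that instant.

Query: 2020-10-03 10:07 UTC
Rule 2/2 (QQD, +06:15): 2020-05-08 10:58 UTC ≤ query < +∞
10·60 + 7 + 375 = 982 min
982 = 0·1440 + 982; 982 = 16·60 + 22 → 16:22, same day
→ 2020-10-03 16:22 QQD

2020-10-03 16:22 QQD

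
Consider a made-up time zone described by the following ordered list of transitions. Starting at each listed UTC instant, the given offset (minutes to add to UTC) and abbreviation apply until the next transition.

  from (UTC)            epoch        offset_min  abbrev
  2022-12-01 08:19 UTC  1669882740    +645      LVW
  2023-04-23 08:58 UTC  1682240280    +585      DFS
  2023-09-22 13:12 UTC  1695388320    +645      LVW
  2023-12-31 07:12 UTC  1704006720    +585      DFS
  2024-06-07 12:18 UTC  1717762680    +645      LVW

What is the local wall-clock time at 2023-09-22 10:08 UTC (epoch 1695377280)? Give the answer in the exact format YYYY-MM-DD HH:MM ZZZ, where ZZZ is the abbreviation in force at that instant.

Query: 2023-09-22 10:08 UTC
Rule 2/5 (DFS, +09:45): 2023-04-23 08:58 UTC ≤ query < 2023-09-22 13:12 UTC
10·60 + 8 + 585 = 1193 min
1193 = 0·1440 + 1193; 1193 = 19·60 + 53 → 19:53, same day
→ 2023-09-22 19:53 DFS

2023-09-22 19:53 DFS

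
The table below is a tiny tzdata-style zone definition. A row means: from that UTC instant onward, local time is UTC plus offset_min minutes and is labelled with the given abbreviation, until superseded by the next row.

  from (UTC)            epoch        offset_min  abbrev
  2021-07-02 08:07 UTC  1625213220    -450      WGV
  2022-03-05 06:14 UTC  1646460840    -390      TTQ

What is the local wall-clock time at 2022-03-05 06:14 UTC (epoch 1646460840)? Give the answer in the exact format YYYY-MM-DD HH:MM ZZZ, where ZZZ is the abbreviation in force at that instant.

Query: 2022-03-05 06:14 UTC
Rule 2/2 (TTQ, -06:30): 2022-03-05 06:14 UTC ≤ query < +∞
6·60 + 14 - 390 = -16 min
-16 = -1·1440 + 1424; 1424 = 23·60 + 44 → 23:44, 2022-03-05 - 1 day = 2022-03-04
→ 2022-03-04 23:44 TTQ

2022-03-04 23:44 TTQ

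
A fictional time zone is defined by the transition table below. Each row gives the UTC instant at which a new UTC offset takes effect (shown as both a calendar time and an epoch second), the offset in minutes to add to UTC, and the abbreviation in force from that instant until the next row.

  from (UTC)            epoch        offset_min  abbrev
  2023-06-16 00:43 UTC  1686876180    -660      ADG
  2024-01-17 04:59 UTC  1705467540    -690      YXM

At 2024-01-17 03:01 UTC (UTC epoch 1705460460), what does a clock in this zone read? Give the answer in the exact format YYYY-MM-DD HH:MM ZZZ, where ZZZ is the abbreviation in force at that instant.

2024-01-16 16:01 ADG

Query: 2024-01-17 03:01 UTC
Rule 1/2 (ADG, -11:00): 2023-06-16 00:43 UTC ≤ query < 2024-01-17 04:59 UTC
3·60 + 1 - 660 = -479 min
-479 = -1·1440 + 961; 961 = 16·60 + 1 → 16:01, 2024-01-17 - 1 day = 2024-01-16
→ 2024-01-16 16:01 ADG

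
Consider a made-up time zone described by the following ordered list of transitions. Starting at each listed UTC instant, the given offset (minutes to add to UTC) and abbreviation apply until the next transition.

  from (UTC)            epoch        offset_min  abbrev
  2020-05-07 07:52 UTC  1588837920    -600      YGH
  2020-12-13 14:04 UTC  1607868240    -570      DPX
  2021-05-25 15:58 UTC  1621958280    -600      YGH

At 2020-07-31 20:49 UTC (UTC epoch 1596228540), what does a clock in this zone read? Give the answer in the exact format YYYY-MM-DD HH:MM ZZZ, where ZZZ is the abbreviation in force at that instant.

Query: 2020-07-31 20:49 UTC
Rule 1/3 (YGH, -10:00): 2020-05-07 07:52 UTC ≤ query < 2020-12-13 14:04 UTC
20·60 + 49 - 600 = 649 min
649 = 0·1440 + 649; 649 = 10·60 + 49 → 10:49, same day
→ 2020-07-31 10:49 YGH

2020-07-31 10:49 YGH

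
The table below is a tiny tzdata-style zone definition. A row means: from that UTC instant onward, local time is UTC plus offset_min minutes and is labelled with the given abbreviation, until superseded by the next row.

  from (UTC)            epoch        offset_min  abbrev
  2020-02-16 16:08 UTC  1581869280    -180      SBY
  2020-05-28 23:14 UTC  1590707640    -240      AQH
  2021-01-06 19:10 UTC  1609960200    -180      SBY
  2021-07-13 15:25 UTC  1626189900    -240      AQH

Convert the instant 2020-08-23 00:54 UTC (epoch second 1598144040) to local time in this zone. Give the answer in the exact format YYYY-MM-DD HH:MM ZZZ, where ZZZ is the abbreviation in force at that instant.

2020-08-22 20:54 AQH

Query: 2020-08-23 00:54 UTC
Rule 2/4 (AQH, -04:00): 2020-05-28 23:14 UTC ≤ query < 2021-01-06 19:10 UTC
0·60 + 54 - 240 = -186 min
-186 = -1·1440 + 1254; 1254 = 20·60 + 54 → 20:54, 2020-08-23 - 1 day = 2020-08-22
→ 2020-08-22 20:54 AQH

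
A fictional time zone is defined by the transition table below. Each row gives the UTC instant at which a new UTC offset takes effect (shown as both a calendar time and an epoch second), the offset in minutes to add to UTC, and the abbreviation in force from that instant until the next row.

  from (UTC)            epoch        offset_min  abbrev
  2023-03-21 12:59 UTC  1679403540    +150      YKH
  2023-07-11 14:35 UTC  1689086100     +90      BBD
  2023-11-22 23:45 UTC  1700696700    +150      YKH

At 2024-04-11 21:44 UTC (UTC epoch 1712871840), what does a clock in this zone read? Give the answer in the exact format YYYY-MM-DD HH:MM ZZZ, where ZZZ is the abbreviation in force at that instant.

2024-04-12 00:14 YKH

Query: 2024-04-11 21:44 UTC
Rule 3/3 (YKH, +02:30): 2023-11-22 23:45 UTC ≤ query < +∞
21·60 + 44 + 150 = 1454 min
1454 = 1·1440 + 14; 14 = 0·60 + 14 → 00:14, 2024-04-11 + 1 day = 2024-04-12
→ 2024-04-12 00:14 YKH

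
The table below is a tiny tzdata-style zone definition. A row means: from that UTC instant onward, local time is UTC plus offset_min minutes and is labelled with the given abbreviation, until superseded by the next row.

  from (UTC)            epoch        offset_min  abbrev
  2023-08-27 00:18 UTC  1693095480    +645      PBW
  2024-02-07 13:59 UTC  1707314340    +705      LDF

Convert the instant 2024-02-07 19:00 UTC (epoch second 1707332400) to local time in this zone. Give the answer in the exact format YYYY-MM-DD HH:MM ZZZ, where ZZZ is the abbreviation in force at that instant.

Query: 2024-02-07 19:00 UTC
Rule 2/2 (LDF, +11:45): 2024-02-07 13:59 UTC ≤ query < +∞
19·60 + 0 + 705 = 1845 min
1845 = 1·1440 + 405; 405 = 6·60 + 45 → 06:45, 2024-02-07 + 1 day = 2024-02-08
→ 2024-02-08 06:45 LDF

2024-02-08 06:45 LDF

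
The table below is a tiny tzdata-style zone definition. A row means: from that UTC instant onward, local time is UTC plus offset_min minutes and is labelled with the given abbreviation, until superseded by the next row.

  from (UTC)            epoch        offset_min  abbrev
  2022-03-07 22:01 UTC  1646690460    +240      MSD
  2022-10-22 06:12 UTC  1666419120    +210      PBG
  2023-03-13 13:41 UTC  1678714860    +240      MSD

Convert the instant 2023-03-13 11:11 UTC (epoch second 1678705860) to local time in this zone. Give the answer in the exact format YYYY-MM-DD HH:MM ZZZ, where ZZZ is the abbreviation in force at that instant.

Query: 2023-03-13 11:11 UTC
Rule 2/3 (PBG, +03:30): 2022-10-22 06:12 UTC ≤ query < 2023-03-13 13:41 UTC
11·60 + 11 + 210 = 881 min
881 = 0·1440 + 881; 881 = 14·60 + 41 → 14:41, same day
→ 2023-03-13 14:41 PBG

2023-03-13 14:41 PBG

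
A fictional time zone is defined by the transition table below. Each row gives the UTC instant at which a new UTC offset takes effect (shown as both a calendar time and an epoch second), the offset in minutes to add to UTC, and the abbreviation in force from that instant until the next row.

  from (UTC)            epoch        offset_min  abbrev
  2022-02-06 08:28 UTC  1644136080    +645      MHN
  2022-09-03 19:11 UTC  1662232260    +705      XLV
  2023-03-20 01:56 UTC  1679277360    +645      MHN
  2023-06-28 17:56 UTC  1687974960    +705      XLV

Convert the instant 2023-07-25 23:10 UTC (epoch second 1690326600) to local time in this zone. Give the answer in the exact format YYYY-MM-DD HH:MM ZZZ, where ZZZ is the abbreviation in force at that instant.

Query: 2023-07-25 23:10 UTC
Rule 4/4 (XLV, +11:45): 2023-06-28 17:56 UTC ≤ query < +∞
23·60 + 10 + 705 = 2095 min
2095 = 1·1440 + 655; 655 = 10·60 + 55 → 10:55, 2023-07-25 + 1 day = 2023-07-26
→ 2023-07-26 10:55 XLV

2023-07-26 10:55 XLV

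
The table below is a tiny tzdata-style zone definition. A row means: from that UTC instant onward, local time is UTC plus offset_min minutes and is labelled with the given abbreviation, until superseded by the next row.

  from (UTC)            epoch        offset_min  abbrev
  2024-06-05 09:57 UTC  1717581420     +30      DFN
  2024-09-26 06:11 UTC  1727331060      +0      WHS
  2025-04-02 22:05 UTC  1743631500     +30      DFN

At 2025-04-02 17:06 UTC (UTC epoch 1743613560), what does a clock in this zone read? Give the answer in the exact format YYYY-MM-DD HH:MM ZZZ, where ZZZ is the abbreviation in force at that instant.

Query: 2025-04-02 17:06 UTC
Rule 2/3 (WHS, +00:00): 2024-09-26 06:11 UTC ≤ query < 2025-04-02 22:05 UTC
17·60 + 6 + 0 = 1026 min
1026 = 0·1440 + 1026; 1026 = 17·60 + 6 → 17:06, same day
→ 2025-04-02 17:06 WHS

2025-04-02 17:06 WHS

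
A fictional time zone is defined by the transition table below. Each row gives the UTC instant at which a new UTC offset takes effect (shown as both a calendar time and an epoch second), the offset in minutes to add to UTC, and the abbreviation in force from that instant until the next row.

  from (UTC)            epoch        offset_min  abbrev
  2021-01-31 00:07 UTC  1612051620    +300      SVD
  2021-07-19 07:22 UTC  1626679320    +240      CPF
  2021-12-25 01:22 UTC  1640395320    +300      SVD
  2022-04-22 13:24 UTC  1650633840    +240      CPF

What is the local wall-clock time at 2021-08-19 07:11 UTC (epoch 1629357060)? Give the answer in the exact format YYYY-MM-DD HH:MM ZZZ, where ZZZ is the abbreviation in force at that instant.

Query: 2021-08-19 07:11 UTC
Rule 2/4 (CPF, +04:00): 2021-07-19 07:22 UTC ≤ query < 2021-12-25 01:22 UTC
7·60 + 11 + 240 = 671 min
671 = 0·1440 + 671; 671 = 11·60 + 11 → 11:11, same day
→ 2021-08-19 11:11 CPF

2021-08-19 11:11 CPF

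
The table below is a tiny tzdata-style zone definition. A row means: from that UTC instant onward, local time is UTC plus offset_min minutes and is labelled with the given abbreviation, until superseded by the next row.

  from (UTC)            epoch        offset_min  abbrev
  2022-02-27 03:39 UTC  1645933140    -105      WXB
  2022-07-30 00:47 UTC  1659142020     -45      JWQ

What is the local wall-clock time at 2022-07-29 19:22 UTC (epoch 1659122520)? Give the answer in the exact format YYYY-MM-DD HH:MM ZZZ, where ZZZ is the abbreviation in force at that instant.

Query: 2022-07-29 19:22 UTC
Rule 1/2 (WXB, -01:45): 2022-02-27 03:39 UTC ≤ query < 2022-07-30 00:47 UTC
19·60 + 22 - 105 = 1057 min
1057 = 0·1440 + 1057; 1057 = 17·60 + 37 → 17:37, same day
→ 2022-07-29 17:37 WXB

2022-07-29 17:37 WXB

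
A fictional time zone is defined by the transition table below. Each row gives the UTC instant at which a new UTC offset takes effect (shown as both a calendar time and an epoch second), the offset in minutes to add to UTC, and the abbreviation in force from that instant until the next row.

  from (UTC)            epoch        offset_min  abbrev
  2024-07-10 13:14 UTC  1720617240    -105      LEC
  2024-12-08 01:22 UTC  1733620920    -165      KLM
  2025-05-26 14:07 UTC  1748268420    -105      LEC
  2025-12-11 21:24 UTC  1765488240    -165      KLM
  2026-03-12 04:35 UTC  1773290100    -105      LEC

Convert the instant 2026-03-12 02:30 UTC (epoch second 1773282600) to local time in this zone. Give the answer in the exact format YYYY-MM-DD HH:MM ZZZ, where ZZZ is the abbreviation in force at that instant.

Query: 2026-03-12 02:30 UTC
Rule 4/5 (KLM, -02:45): 2025-12-11 21:24 UTC ≤ query < 2026-03-12 04:35 UTC
2·60 + 30 - 165 = -15 min
-15 = -1·1440 + 1425; 1425 = 23·60 + 45 → 23:45, 2026-03-12 - 1 day = 2026-03-11
→ 2026-03-11 23:45 KLM

2026-03-11 23:45 KLM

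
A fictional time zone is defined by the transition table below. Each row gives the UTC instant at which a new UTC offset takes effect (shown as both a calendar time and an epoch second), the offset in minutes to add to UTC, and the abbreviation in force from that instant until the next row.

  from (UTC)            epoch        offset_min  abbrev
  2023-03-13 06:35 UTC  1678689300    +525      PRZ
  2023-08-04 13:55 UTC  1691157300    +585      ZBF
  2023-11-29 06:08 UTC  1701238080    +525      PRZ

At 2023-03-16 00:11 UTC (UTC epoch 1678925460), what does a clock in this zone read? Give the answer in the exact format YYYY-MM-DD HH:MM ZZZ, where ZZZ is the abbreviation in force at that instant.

Query: 2023-03-16 00:11 UTC
Rule 1/3 (PRZ, +08:45): 2023-03-13 06:35 UTC ≤ query < 2023-08-04 13:55 UTC
0·60 + 11 + 525 = 536 min
536 = 0·1440 + 536; 536 = 8·60 + 56 → 08:56, same day
→ 2023-03-16 08:56 PRZ

2023-03-16 08:56 PRZ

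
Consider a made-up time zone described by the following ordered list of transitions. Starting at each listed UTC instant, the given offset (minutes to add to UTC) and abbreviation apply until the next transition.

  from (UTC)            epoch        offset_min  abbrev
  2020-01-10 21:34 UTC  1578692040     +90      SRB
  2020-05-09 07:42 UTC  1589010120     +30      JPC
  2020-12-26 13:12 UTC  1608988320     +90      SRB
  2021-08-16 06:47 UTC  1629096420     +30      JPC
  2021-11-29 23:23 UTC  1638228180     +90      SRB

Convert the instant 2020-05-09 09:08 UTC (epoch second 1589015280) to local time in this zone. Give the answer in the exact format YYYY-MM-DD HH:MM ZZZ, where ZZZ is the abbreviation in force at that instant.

2020-05-09 09:38 JPC

Query: 2020-05-09 09:08 UTC
Rule 2/5 (JPC, +00:30): 2020-05-09 07:42 UTC ≤ query < 2020-12-26 13:12 UTC
9·60 + 8 + 30 = 578 min
578 = 0·1440 + 578; 578 = 9·60 + 38 → 09:38, same day
→ 2020-05-09 09:38 JPC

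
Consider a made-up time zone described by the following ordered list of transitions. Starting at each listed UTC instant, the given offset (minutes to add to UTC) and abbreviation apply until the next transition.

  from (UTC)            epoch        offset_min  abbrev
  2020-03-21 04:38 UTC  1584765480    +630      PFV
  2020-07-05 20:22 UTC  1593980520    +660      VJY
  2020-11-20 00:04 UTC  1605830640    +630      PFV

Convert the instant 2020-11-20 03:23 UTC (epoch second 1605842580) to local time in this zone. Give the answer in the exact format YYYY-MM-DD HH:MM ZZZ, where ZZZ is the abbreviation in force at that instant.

2020-11-20 13:53 PFV

Query: 2020-11-20 03:23 UTC
Rule 3/3 (PFV, +10:30): 2020-11-20 00:04 UTC ≤ query < +∞
3·60 + 23 + 630 = 833 min
833 = 0·1440 + 833; 833 = 13·60 + 53 → 13:53, same day
→ 2020-11-20 13:53 PFV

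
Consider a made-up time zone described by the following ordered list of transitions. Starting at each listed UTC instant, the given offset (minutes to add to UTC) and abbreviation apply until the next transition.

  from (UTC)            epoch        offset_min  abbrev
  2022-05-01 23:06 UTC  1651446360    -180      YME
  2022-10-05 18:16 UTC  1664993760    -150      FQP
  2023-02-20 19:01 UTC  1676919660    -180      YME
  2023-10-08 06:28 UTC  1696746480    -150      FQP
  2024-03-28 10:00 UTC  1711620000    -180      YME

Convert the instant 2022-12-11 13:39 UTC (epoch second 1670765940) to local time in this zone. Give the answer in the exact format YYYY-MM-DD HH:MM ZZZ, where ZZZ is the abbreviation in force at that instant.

Query: 2022-12-11 13:39 UTC
Rule 2/5 (FQP, -02:30): 2022-10-05 18:16 UTC ≤ query < 2023-02-20 19:01 UTC
13·60 + 39 - 150 = 669 min
669 = 0·1440 + 669; 669 = 11·60 + 9 → 11:09, same day
→ 2022-12-11 11:09 FQP

2022-12-11 11:09 FQP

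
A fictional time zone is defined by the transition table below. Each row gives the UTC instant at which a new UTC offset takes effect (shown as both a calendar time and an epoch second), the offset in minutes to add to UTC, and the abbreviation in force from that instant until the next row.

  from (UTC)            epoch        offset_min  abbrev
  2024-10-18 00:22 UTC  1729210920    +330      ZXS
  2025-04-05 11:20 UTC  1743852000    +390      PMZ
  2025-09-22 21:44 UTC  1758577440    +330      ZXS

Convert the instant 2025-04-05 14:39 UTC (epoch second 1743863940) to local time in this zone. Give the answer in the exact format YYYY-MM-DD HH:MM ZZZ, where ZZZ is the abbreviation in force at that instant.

Query: 2025-04-05 14:39 UTC
Rule 2/3 (PMZ, +06:30): 2025-04-05 11:20 UTC ≤ query < 2025-09-22 21:44 UTC
14·60 + 39 + 390 = 1269 min
1269 = 0·1440 + 1269; 1269 = 21·60 + 9 → 21:09, same day
→ 2025-04-05 21:09 PMZ

2025-04-05 21:09 PMZ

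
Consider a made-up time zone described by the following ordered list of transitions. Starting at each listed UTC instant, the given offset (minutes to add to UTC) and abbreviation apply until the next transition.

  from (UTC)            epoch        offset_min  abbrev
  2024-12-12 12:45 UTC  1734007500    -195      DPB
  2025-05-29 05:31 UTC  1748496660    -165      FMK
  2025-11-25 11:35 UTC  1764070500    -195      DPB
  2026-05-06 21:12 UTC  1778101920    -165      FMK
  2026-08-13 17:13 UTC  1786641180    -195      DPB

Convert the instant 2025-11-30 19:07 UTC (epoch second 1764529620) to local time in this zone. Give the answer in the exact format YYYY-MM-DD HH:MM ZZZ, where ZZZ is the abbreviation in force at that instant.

Query: 2025-11-30 19:07 UTC
Rule 3/5 (DPB, -03:15): 2025-11-25 11:35 UTC ≤ query < 2026-05-06 21:12 UTC
19·60 + 7 - 195 = 952 min
952 = 0·1440 + 952; 952 = 15·60 + 52 → 15:52, same day
→ 2025-11-30 15:52 DPB

2025-11-30 15:52 DPB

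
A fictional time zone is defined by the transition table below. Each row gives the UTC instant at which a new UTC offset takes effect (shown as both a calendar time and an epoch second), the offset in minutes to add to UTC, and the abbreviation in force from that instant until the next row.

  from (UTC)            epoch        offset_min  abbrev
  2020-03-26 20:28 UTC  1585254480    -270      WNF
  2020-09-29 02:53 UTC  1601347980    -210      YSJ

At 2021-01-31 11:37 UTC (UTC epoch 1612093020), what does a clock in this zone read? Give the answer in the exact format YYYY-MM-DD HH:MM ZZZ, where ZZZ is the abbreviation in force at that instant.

Query: 2021-01-31 11:37 UTC
Rule 2/2 (YSJ, -03:30): 2020-09-29 02:53 UTC ≤ query < +∞
11·60 + 37 - 210 = 487 min
487 = 0·1440 + 487; 487 = 8·60 + 7 → 08:07, same day
→ 2021-01-31 08:07 YSJ

2021-01-31 08:07 YSJ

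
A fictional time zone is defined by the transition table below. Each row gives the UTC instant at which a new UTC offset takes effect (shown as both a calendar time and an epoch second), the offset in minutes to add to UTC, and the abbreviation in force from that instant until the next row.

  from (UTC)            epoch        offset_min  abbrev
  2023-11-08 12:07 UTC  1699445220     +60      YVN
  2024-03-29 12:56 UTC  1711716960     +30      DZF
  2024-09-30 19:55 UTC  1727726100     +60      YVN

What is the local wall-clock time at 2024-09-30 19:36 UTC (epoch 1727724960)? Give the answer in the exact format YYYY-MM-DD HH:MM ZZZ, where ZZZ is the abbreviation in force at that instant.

2024-09-30 20:06 DZF

Query: 2024-09-30 19:36 UTC
Rule 2/3 (DZF, +00:30): 2024-03-29 12:56 UTC ≤ query < 2024-09-30 19:55 UTC
19·60 + 36 + 30 = 1206 min
1206 = 0·1440 + 1206; 1206 = 20·60 + 6 → 20:06, same day
→ 2024-09-30 20:06 DZF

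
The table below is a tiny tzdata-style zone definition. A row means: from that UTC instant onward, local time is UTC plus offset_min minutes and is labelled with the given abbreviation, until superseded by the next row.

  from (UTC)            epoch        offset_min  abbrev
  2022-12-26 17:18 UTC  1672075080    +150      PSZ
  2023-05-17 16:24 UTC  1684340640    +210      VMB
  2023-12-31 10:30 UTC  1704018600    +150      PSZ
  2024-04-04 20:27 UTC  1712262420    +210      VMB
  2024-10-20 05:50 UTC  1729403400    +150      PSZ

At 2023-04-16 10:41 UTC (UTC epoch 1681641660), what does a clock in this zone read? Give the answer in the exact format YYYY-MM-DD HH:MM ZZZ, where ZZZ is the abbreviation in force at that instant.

Query: 2023-04-16 10:41 UTC
Rule 1/5 (PSZ, +02:30): 2022-12-26 17:18 UTC ≤ query < 2023-05-17 16:24 UTC
10·60 + 41 + 150 = 791 min
791 = 0·1440 + 791; 791 = 13·60 + 11 → 13:11, same day
→ 2023-04-16 13:11 PSZ

2023-04-16 13:11 PSZ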